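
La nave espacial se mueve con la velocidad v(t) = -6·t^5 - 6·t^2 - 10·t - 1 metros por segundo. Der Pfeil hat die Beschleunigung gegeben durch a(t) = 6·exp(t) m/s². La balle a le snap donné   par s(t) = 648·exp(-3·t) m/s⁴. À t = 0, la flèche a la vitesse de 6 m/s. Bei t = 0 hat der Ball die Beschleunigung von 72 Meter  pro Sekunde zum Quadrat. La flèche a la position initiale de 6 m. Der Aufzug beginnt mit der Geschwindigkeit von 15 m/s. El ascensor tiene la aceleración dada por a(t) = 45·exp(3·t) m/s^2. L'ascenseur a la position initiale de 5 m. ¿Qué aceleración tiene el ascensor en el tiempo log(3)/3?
Usando a(t) = 45·exp(3·t) y sustituyendo t = log(3)/3, encontramos a = 135.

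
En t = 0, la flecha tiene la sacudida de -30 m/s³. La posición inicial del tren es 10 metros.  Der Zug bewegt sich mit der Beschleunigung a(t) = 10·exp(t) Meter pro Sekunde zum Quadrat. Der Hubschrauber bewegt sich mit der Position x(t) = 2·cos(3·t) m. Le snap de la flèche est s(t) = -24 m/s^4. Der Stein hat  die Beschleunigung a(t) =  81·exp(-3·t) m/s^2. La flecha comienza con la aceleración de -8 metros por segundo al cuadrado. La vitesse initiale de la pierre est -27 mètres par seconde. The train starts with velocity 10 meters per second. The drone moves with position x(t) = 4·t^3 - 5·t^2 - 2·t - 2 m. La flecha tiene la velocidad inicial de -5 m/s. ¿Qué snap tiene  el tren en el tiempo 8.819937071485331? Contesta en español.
Debemos derivar nuestra ecuación de la aceleración a(t) = 10·exp(t) 2 veces. Tomando d/dt de a(t), encontramos j(t) = 10·exp(t). La derivada de la sacudida da el snap: s(t) = 10·exp(t). Usando s(t) = 10·exp(t) y sustituyendo t = 8.819937071485331, encontramos s = 67678.3872183029.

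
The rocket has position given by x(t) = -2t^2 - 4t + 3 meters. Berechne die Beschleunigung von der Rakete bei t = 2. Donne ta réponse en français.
Pour résoudre ceci, nous devons prendre 2 dérivées de notre équation de la position x(t) = -2·t^2 - 4·t + 3. En prenant d/dt de x(t), nous trouvons v(t) = -4·t - 4. La dérivée de la vitesse donne l'accélération: a(t) = -4. Nous avons l'accélération a(t) = -4. En substituant t = 2: a(2) = -4.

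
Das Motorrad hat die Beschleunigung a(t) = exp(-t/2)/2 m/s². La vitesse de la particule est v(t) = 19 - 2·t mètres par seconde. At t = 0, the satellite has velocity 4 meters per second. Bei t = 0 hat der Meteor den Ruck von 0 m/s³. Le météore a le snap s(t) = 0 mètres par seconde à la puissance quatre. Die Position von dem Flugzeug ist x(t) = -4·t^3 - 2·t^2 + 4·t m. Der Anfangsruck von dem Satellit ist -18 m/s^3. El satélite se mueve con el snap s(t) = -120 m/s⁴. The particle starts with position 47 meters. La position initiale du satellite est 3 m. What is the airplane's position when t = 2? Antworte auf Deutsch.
Mit x(t) = -4·t^3 - 2·t^2 + 4·t und Einsetzen von t = 2, finden wir x = -32.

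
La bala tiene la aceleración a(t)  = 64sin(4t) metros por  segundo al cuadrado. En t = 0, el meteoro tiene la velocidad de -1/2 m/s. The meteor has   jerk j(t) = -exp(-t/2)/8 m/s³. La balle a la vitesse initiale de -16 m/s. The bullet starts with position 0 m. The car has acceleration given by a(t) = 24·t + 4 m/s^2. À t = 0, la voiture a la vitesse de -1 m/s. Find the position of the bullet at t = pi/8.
Starting from acceleration a(t) = 64·sin(4·t), we take 2 antiderivatives. Finding the integral of a(t) and using v(0) = -16: v(t) = -16·cos(4·t). Integrating velocity and using the initial condition x(0) = 0, we get x(t) = -4·sin(4·t). From the given position equation x(t) = -4·sin(4·t), we substitute t = pi/8 to get x = -4.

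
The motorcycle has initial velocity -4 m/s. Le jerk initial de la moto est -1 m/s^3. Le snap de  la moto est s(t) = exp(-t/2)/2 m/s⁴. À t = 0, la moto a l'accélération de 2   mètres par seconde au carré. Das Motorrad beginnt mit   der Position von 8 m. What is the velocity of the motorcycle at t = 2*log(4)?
Starting from snap s(t) = exp(-t/2)/2, we take 3 antiderivatives. Integrating snap and using the initial condition j(0) = -1, we get j(t) = -exp(-t/2). Taking ∫j(t)dt and applying a(0) = 2, we find a(t) = 2·exp(-t/2). The antiderivative of acceleration is velocity. Using v(0) = -4, we get v(t) = -4·exp(-t/2). From the given velocity equation v(t) = -4·exp(-t/2), we substitute t = 2*log(4) to get v = -1.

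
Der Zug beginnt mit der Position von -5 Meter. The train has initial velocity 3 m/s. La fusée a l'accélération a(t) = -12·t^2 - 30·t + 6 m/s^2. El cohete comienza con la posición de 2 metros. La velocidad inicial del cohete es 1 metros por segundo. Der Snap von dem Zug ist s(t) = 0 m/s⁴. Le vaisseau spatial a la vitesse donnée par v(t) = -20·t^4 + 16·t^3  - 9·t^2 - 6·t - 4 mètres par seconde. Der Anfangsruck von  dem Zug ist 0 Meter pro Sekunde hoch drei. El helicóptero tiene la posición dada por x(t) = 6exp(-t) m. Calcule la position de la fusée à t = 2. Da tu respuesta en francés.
En partant de l'accélération a(t) = -12·t^2 - 30·t + 6, nous prenons 2 primitives. L'intégrale de l'accélération, avec v(0) = 1, donne la vitesse: v(t) = -4·t^3 - 15·t^2 + 6·t + 1. L'intégrale de la vitesse, avec x(0) = 2, donne la position: x(t) = -t^4 - 5·t^3 + 3·t^2 + t + 2. Nous avons la position x(t) = -t^4 - 5·t^3 + 3·t^2 + t + 2. En substituant t = 2: x(2) = -40.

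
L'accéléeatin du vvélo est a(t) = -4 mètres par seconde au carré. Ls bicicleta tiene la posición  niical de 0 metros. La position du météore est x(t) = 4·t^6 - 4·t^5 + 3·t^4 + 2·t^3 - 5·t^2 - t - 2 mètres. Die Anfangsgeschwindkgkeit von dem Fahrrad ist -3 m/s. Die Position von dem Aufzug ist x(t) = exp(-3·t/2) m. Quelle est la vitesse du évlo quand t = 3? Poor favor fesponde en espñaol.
Debemos encontrar la antiderivada de nuestra ecuación de la aceleración a(t) = -4 1 vez. Tomando ∫a(t)dt y aplicando v(0) = -3, encontramos v(t) = -4·t - 3. De la ecuación de la velocidad v(t) = -4·t - 3, sustituimos t = 3 para obtener v = -15.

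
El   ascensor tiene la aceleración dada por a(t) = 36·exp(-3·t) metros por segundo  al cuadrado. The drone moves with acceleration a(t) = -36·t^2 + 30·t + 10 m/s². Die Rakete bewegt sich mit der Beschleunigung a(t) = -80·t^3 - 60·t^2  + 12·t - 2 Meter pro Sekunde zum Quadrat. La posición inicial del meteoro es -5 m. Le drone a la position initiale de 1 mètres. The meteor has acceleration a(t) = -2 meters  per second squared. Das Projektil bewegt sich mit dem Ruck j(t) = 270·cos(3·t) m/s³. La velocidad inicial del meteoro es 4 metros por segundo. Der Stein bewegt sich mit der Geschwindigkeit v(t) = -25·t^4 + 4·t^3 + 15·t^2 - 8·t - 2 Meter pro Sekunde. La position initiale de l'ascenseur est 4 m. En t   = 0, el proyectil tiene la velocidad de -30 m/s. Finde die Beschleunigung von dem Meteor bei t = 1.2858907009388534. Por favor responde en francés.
Nous avons l'accélération a(t) = -2. En substituant t = 1.2858907009388534: a(1.2858907009388534) = -2.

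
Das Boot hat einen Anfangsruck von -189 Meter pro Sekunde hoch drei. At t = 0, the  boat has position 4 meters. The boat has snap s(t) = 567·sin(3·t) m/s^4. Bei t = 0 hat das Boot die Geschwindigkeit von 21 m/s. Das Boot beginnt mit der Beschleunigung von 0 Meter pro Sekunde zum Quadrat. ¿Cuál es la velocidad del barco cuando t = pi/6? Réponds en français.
Pour résoudre ceci, nous devons prendre 3 primitives de notre équation du snap s(t) = 567·sin(3·t). En prenant ∫s(t)dt et en appliquant j(0) = -189, nous trouvons j(t) = -189·cos(3·t). En prenant ∫j(t)dt et en appliquant a(0) = 0, nous trouvons a(t) = -63·sin(3·t). L'intégrale de l'accélération est la vitesse. En utilisant v(0) = 21, nous obtenons v(t) = 21·cos(3·t). Nous avons la vitesse v(t) = 21·cos(3·t). En substituant t = pi/6: v(pi/6) = 0.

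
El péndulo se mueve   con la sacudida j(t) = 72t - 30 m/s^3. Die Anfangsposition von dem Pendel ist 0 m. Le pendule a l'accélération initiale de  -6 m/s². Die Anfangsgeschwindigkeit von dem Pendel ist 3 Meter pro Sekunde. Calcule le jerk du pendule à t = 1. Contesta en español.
De la ecuación de la sacudida j(t) = 72·t - 30, sustituimos t = 1 para obtener j = 42.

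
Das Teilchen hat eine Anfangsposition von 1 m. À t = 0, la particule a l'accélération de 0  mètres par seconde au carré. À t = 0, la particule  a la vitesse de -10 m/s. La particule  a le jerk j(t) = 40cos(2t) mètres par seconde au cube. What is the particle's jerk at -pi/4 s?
We have jerk j(t) = 40·cos(2·t). Substituting t = -pi/4: j(-pi/4) = 0.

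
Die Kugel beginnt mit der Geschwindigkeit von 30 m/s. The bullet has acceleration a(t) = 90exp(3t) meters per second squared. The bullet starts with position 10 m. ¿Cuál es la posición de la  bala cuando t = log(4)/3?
Necesitamos integrar nuestra ecuación de la aceleración a(t) = 90·exp(3·t) 2 veces. La antiderivada de la aceleración es la velocidad. Usando v(0) = 30, obtenemos v(t) = 30·exp(3·t). Integrando la velocidad y usando la condición inicial x(0) = 10, obtenemos x(t) = 10·exp(3·t). Tenemos la posición x(t) = 10·exp(3·t). Sustituyendo t = log(4)/3: x(log(4)/3) = 40.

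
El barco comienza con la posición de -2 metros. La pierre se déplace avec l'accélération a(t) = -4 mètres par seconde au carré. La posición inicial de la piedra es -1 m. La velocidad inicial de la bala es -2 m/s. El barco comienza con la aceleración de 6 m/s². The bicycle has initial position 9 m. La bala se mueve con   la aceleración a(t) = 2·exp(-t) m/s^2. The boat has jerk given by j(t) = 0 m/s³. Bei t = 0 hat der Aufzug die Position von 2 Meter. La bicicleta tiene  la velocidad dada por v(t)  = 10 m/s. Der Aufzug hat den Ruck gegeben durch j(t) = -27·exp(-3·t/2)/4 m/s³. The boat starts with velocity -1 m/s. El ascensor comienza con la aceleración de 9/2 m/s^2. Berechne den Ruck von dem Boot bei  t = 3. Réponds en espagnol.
De la ecuación de la sacudida j(t) = 0, sustituimos t = 3 para obtener j = 0.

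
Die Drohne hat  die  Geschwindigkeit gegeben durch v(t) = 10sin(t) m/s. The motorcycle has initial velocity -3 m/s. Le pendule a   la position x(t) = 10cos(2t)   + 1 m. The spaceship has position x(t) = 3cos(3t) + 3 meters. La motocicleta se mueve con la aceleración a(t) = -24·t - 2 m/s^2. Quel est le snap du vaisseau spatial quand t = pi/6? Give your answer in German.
Um dies zu lösen, müssen wir 4 Ableitungen unserer Gleichung für die Position x(t) = 3·cos(3·t) + 3 nehmen. Durch Ableiten von der Position erhalten wir die Geschwindigkeit: v(t) = -9·sin(3·t). Die Ableitung von der Geschwindigkeit ergibt die Beschleunigung: a(t) = -27·cos(3·t). Die Ableitung von der Beschleunigung ergibt den Ruck: j(t) = 81·sin(3·t). Die Ableitung von dem Ruck ergibt den Snap: s(t) = 243·cos(3·t). Wir haben den Snap s(t) = 243·cos(3·t). Durch Einsetzen von t = pi/6: s(pi/6) = 0.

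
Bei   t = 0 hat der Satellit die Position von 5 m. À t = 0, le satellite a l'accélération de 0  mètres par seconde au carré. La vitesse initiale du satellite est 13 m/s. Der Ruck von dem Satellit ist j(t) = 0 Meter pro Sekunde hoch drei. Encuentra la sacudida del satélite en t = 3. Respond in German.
Wir haben den Ruck j(t) = 0. Durch Einsetzen von t = 3: j(3) = 0.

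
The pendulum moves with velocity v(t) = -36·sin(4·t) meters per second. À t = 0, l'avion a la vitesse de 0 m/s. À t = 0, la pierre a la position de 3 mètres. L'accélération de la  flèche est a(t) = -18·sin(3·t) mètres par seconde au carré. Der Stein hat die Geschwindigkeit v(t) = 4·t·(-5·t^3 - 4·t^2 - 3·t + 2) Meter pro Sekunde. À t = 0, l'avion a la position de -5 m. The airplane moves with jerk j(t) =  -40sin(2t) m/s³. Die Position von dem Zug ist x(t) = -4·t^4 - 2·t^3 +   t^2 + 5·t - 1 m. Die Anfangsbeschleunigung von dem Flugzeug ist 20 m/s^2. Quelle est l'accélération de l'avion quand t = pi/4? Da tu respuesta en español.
Partiendo de la sacudida j(t) = -40·sin(2·t), tomamos 1 integral. La integral de la sacudida, con a(0) = 20, da la aceleración: a(t) = 20·cos(2·t). Tenemos la aceleración a(t) = 20·cos(2·t). Sustituyendo t = pi/4: a(pi/4) = 0.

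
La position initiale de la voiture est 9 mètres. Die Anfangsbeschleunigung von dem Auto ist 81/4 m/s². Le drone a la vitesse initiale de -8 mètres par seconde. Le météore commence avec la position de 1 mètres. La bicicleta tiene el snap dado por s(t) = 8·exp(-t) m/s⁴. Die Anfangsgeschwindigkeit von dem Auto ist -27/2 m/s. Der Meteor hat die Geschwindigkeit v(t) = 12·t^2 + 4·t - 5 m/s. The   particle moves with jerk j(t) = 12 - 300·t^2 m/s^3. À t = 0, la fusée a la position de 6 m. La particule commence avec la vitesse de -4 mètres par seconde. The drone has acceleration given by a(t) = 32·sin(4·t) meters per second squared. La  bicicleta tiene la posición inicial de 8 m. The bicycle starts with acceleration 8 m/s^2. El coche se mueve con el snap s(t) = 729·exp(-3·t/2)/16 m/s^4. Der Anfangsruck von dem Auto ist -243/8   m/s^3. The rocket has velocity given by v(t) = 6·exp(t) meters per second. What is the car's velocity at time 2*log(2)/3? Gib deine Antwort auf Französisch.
Nous devons intégrer notre équation du snap s(t) = 729·exp(-3·t/2)/16 3 fois. En intégrant le snap et en utilisant la condition initiale j(0) = -243/8, nous obtenons j(t) = -243·exp(-3·t/2)/8. En intégrant le jerk et en utilisant la condition initiale a(0) = 81/4, nous obtenons a(t) = 81·exp(-3·t/2)/4. En intégrant l'accélération et en utilisant la condition initiale v(0) = -27/2, nous obtenons v(t) = -27·exp(-3·t/2)/2. Nous avons la vitesse v(t) = -27·exp(-3·t/2)/2. En substituant t = 2*log(2)/3: v(2*log(2)/3) = -27/4.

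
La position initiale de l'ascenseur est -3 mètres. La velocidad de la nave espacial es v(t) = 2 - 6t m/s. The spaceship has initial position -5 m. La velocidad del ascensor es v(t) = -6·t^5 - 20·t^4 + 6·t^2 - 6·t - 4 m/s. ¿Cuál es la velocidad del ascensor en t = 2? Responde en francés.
De l'équation de la vitesse v(t) = -6·t^5 - 20·t^4 + 6·t^2 - 6·t - 4, nous substituons t = 2 pour obtenir v = -504.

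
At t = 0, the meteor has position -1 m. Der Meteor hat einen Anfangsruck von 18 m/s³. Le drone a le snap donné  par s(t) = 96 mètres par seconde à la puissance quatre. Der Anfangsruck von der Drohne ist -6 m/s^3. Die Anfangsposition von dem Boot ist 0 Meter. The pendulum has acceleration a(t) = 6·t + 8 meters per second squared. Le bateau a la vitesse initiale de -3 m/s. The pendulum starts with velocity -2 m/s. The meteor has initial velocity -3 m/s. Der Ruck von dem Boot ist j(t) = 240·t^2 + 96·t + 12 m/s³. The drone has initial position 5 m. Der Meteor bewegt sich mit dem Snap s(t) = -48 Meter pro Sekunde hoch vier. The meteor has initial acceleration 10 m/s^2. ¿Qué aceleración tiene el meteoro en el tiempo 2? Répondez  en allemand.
Wir müssen unsere Gleichung für den Snap s(t) = -48 2-mal integrieren. Die Stammfunktion von dem Snap ist der Ruck. Mit j(0) = 18 erhalten wir j(t) = 18 - 48·t. Mit ∫j(t)dt und Anwendung von a(0) = 10, finden wir a(t) = -24·t^2 + 18·t + 10. Mit a(t) = -24·t^2 + 18·t + 10 und Einsetzen von t = 2, finden wir a = -50.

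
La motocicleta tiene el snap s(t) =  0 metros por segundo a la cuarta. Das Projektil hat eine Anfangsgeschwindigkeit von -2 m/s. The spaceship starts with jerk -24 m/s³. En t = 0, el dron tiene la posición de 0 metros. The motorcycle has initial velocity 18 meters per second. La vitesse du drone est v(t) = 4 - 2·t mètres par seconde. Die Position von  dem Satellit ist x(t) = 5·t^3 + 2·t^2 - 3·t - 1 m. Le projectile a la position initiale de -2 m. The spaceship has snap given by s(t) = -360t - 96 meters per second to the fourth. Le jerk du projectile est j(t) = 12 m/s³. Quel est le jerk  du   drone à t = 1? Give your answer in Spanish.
Partiendo de la velocidad v(t) = 4 - 2·t, tomamos 2 derivadas. Derivando la velocidad, obtenemos la aceleración: a(t) = -2. Derivando la aceleración, obtenemos la sacudida: j(t) = 0. Usando j(t) = 0 y sustituyendo t = 1, encontramos j = 0.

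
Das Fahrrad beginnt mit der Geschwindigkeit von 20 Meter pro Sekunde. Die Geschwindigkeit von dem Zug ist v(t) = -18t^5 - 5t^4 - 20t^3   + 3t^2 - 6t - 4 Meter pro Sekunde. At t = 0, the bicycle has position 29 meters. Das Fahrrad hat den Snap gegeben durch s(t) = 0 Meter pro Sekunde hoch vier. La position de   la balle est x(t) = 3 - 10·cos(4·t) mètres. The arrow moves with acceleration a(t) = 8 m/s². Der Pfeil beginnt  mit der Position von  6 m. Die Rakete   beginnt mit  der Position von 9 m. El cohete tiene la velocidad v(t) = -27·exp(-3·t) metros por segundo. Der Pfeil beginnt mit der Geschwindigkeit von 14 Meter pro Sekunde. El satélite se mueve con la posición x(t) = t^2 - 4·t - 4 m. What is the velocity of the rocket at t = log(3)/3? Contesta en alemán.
Mit v(t) = -27·exp(-3·t) und Einsetzen von t = log(3)/3, finden wir v = -9.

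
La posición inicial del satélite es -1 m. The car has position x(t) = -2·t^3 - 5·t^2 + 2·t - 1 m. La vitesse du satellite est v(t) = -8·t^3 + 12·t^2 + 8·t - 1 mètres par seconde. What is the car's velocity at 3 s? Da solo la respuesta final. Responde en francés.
La vitesse à t = 3 est v = -82.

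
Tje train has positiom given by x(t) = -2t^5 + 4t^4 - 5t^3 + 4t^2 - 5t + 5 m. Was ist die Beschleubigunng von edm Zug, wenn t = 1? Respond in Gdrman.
Ausgehend von der Position x(t) = -2·t^5 + 4·t^4 - 5·t^3 + 4·t^2 - 5·t + 5, nehmen wir 2 Ableitungen. Durch Ableiten von der Position erhalten wir die Geschwindigkeit: v(t) = -10·t^4 + 16·t^3 - 15·t^2 + 8·t - 5. Mit d/dt von v(t) finden wir a(t) = -40·t^3 + 48·t^2 - 30·t + 8. Wir haben die Beschleunigung a(t) = -40·t^3 + 48·t^2 - 30·t + 8. Durch Einsetzen von t = 1: a(1) = -14.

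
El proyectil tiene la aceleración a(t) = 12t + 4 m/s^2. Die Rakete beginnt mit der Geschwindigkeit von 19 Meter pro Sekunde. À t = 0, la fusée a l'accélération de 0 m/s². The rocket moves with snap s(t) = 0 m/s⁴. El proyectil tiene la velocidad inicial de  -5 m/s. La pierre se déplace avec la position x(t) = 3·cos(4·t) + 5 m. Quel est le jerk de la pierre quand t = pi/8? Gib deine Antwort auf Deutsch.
Ausgehend von der Position x(t) = 3·cos(4·t) + 5, nehmen wir 3 Ableitungen. Mit d/dt von x(t) finden wir v(t) = -12·sin(4·t). Die Ableitung von der Geschwindigkeit ergibt die Beschleunigung: a(t) = -48·cos(4·t). Die Ableitung von der Beschleunigung ergibt den Ruck: j(t) = 192·sin(4·t). Aus der Gleichung für den Ruck j(t) = 192·sin(4·t), setzen wir t = pi/8 ein und erhalten j = 192.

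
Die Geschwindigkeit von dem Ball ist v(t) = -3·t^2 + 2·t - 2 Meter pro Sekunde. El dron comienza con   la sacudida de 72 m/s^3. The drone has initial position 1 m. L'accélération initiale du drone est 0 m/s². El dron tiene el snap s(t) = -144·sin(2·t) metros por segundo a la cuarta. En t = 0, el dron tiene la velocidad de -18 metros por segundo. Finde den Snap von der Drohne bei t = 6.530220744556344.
Aus der Gleichung für den Snap s(t) = -144·sin(2·t), setzen wir t = 6.530220744556344 ein und erhalten s = -68.2867937092325.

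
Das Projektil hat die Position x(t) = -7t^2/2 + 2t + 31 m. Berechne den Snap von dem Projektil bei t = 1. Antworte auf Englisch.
To solve this, we need to take 4 derivatives of our position equation x(t) = -7·t^2/2 + 2·t + 31. Taking d/dt of x(t), we find v(t) = 2 - 7·t. Taking d/dt of v(t), we find a(t) = -7. The derivative of acceleration gives jerk: j(t) = 0. Taking d/dt of j(t), we find s(t) = 0. Using s(t) = 0 and substituting t = 1, we find s = 0.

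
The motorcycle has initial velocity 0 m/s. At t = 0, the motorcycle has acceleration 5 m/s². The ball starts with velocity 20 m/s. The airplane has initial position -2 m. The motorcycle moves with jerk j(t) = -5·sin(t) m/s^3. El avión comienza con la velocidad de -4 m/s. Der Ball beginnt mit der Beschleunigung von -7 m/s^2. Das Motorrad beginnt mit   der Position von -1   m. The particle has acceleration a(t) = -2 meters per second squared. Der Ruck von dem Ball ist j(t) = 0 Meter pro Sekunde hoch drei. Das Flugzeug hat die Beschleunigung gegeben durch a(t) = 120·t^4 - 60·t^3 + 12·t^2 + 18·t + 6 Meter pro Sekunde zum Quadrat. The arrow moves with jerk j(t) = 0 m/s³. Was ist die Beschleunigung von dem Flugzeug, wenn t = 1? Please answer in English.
From the given acceleration equation a(t) = 120·t^4 - 60·t^3 + 12·t^2 + 18·t + 6, we substitute t = 1 to get a = 96.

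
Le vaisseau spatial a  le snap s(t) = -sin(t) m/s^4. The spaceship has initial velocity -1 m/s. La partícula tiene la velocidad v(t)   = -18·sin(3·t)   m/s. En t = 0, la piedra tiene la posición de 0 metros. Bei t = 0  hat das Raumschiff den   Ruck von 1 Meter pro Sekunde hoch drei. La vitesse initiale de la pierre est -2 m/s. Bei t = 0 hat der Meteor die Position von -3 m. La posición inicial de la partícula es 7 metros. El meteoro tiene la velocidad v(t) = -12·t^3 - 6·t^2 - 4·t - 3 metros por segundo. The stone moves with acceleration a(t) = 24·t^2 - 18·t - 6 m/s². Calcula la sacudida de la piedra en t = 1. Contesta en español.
Partiendo de la aceleración a(t) = 24·t^2 - 18·t - 6, tomamos 1 derivada. Derivando la aceleración, obtenemos la sacudida: j(t) = 48·t - 18. Usando j(t) = 48·t - 18 y sustituyendo t = 1, encontramos j = 30.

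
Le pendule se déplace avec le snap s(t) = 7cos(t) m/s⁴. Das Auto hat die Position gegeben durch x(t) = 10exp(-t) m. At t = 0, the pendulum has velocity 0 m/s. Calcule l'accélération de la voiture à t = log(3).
Nous devons dériver notre équation de la position x(t) = 10·exp(-t) 2 fois. En dérivant la position, nous obtenons la vitesse: v(t) = -10·exp(-t). En dérivant la vitesse, nous obtenons l'accélération: a(t) = 10·exp(-t). De l'équation de l'accélération a(t) = 10·exp(-t), nous substituons t = log(3) pour obtenir a = 10/3.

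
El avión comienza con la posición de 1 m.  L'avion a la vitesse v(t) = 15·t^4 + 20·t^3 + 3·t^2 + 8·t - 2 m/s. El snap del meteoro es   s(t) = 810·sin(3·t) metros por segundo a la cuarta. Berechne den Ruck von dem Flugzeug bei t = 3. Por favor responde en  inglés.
To solve this, we need to take 2 derivatives of our velocity equation v(t) = 15·t^4 + 20·t^3 + 3·t^2 + 8·t - 2. Taking d/dt of v(t), we find a(t) = 60·t^3 + 60·t^2 + 6·t + 8. The derivative of acceleration gives jerk: j(t) = 180·t^2 + 120·t + 6. Using j(t) = 180·t^2 + 120·t + 6 and substituting t = 3, we find j = 1986.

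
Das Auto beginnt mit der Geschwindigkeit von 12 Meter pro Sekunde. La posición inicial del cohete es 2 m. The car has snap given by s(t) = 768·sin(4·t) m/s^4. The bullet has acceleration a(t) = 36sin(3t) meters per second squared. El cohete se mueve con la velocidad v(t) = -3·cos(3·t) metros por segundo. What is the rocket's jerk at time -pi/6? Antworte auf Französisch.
Pour résoudre ceci, nous devons prendre 2 dérivées de notre équation de la vitesse v(t) = -3·cos(3·t). En dérivant la vitesse, nous obtenons l'accélération: a(t) = 9·sin(3·t). La dérivée de l'accélération donne le jerk: j(t) = 27·cos(3·t). Nous avons le jerk j(t) = 27·cos(3·t). En substituant t = -pi/6: j(-pi/6) = 0.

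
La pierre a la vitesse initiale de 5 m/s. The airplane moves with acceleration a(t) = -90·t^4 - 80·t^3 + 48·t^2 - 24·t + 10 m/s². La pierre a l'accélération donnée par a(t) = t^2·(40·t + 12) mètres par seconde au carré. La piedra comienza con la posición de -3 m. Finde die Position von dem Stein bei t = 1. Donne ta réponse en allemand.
Ausgehend von der Beschleunigung a(t) = t^2·(40·t + 12), nehmen wir 2 Integrale. Mit ∫a(t)dt und Anwendung von v(0) = 5, finden wir v(t) = 10·t^4 + 4·t^3 + 5. Durch Integration von der Geschwindigkeit und Verwendung der Anfangsbedingung x(0) = -3, erhalten wir x(t) = 2·t^5 + t^4 + 5·t - 3. Wir haben die Position x(t) = 2·t^5 + t^4 + 5·t - 3. Durch Einsetzen von t = 1: x(1) = 5.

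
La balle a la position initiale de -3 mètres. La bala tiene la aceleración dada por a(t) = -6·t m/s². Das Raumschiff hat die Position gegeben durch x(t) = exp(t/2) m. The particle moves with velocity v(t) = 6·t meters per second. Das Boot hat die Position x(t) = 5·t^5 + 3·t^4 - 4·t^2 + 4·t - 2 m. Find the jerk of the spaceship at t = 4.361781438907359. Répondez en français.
En partant de la position x(t) = exp(t/2), nous prenons 3 dérivées. La dérivée de la position donne la vitesse: v(t) = exp(t/2)/2. La dérivée de la vitesse donne l'accélération: a(t) = exp(t/2)/4. En dérivant l'accélération, nous obtenons le jerk: j(t) = exp(t/2)/8. En utilisant j(t) = exp(t/2)/8 et en substituant t = 4.361781438907359, nous trouvons j = 1.10677366826090.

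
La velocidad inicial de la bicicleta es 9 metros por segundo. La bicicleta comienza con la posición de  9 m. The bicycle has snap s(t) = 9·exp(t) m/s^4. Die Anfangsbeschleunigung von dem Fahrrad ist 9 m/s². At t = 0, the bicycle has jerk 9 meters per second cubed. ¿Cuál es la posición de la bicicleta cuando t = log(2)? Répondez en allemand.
Wir müssen unsere Gleichung für den Snap s(t) = 9·exp(t) 4-mal integrieren. Mit ∫s(t)dt und Anwendung von j(0) = 9, finden wir j(t) = 9·exp(t). Das Integral von dem Ruck ist die Beschleunigung. Mit a(0) = 9 erhalten wir a(t) = 9·exp(t). Mit ∫a(t)dt und Anwendung von v(0) = 9, finden wir v(t) = 9·exp(t). Das Integral von der Geschwindigkeit ist die Position. Mit x(0) = 9 erhalten wir x(t) = 9·exp(t). Mit x(t) = 9·exp(t) und Einsetzen von t = log(2), finden wir x = 18.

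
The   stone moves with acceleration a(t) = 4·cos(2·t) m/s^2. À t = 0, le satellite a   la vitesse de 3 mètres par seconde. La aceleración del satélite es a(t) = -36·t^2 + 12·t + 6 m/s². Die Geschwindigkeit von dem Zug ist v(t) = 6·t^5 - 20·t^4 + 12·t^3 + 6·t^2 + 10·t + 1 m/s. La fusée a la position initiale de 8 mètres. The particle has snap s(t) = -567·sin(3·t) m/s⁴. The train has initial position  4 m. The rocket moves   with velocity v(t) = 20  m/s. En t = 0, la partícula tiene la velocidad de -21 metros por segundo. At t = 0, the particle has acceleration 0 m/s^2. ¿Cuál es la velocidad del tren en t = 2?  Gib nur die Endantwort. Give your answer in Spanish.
La respuesta es 13.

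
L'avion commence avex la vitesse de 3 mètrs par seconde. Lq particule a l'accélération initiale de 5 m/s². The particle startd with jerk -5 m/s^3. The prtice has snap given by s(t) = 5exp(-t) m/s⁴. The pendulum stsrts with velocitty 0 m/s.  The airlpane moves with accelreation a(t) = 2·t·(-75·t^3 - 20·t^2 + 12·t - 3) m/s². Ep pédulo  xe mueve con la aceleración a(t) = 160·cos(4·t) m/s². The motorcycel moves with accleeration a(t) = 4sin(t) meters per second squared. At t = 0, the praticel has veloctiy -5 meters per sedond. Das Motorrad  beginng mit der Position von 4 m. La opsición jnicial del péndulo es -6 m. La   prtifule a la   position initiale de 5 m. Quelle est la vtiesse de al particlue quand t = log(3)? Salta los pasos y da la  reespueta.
La vitesse à t = log(3) est v = -5/3.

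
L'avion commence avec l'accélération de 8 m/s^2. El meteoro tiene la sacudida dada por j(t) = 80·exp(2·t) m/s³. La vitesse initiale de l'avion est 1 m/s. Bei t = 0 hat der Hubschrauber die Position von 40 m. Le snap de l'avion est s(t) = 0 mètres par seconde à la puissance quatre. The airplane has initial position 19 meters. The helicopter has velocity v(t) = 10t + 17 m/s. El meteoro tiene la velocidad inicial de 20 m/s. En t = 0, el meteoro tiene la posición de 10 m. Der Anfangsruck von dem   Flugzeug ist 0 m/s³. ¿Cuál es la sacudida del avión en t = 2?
Necesitamos integrar nuestra ecuación del snap s(t) = 0 1 vez. Tomando ∫s(t)dt y aplicando j(0) = 0, encontramos j(t) = 0. Tenemos la sacudida j(t) = 0. Sustituyendo t = 2: j(2) = 0.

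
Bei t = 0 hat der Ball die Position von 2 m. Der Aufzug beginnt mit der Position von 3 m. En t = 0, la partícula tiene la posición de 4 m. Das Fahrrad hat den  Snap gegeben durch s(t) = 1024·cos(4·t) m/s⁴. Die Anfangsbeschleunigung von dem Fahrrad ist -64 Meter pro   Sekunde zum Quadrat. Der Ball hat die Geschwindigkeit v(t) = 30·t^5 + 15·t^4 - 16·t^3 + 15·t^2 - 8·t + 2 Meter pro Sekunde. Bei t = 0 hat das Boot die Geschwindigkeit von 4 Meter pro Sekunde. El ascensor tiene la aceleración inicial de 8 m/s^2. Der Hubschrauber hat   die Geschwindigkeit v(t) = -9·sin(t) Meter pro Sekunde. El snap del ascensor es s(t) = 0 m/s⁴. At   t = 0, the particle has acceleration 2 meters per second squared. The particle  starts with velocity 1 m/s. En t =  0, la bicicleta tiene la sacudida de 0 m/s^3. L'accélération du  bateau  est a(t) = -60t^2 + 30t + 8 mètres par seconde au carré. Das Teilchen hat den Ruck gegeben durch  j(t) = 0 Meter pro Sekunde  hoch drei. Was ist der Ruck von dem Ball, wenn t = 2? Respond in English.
We must differentiate our velocity equation v(t) = 30·t^5 + 15·t^4 - 16·t^3 + 15·t^2 - 8·t + 2 2 times. Taking d/dt of v(t), we find a(t) = 150·t^4 + 60·t^3 - 48·t^2 + 30·t - 8. Differentiating acceleration, we get jerk: j(t) = 600·t^3 + 180·t^2 - 96·t + 30. We have jerk j(t) = 600·t^3 + 180·t^2 - 96·t + 30. Substituting t = 2: j(2) = 5358.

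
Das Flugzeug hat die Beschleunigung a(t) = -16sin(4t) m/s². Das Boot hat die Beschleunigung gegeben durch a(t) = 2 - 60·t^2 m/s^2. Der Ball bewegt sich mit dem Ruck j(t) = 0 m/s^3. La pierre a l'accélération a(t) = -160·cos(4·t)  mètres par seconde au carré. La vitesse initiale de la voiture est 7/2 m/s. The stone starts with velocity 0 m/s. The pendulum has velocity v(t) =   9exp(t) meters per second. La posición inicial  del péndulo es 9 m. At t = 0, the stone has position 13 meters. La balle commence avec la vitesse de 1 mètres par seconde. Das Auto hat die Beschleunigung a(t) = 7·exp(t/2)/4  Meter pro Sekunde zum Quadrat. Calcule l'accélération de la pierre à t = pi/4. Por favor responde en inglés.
We have acceleration a(t) = -160·cos(4·t). Substituting t = pi/4: a(pi/4) = 160.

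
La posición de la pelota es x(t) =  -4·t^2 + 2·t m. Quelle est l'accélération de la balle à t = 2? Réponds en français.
Pour résoudre ceci, nous devons prendre 2 dérivées de notre équation de la position x(t) = -4·t^2 + 2·t. En prenant d/dt de x(t), nous trouvons v(t) = 2 - 8·t. En prenant d/dt de v(t), nous trouvons a(t) = -8. De l'équation de l'accélération a(t) = -8, nous substituons t = 2 pour obtenir a = -8.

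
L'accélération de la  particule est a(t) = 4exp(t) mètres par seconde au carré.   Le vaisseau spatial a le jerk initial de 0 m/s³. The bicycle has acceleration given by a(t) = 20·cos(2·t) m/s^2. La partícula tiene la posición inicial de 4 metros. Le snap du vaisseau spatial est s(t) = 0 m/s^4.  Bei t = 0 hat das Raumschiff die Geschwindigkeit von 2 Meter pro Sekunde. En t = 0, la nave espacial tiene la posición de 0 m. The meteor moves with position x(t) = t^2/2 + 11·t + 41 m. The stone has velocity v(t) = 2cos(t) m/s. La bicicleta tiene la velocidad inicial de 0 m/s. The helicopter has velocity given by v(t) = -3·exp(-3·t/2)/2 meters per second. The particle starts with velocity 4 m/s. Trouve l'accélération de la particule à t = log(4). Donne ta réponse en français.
De l'équation de l'accélération a(t) = 4·exp(t), nous substituons t = log(4) pour obtenir a = 16.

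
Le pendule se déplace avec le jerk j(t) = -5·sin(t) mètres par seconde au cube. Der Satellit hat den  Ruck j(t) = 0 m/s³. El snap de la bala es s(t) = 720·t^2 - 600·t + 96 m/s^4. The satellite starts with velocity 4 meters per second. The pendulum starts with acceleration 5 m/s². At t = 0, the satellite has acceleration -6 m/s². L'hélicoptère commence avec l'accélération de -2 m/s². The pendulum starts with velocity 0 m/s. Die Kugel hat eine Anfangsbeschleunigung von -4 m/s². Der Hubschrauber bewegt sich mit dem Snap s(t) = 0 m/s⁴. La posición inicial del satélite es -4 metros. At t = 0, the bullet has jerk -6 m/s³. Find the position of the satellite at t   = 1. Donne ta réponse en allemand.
Um dies zu lösen, müssen wir 3 Stammfunktionen unserer Gleichung für den Ruck j(t) = 0 finden. Mit ∫j(t)dt und Anwendung von a(0) = -6, finden wir a(t) = -6. Mit ∫a(t)dt und Anwendung von v(0) = 4, finden wir v(t) = 4 - 6·t. Durch Integration von der Geschwindigkeit und Verwendung der Anfangsbedingung x(0) = -4, erhalten wir x(t) = -3·t^2 + 4·t - 4. Aus der Gleichung für die Position x(t) = -3·t^2 + 4·t - 4, setzen wir t = 1 ein und erhalten x = -3.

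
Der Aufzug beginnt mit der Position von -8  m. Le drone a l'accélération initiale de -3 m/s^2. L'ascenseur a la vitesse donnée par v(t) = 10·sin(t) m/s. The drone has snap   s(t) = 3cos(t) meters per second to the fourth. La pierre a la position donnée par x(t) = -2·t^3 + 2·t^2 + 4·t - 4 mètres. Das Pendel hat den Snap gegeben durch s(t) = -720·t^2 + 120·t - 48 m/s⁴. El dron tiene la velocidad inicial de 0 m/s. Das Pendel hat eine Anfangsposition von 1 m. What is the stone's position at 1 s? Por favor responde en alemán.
Mit x(t) = -2·t^3 + 2·t^2 + 4·t - 4 und Einsetzen von t = 1, finden wir x = 0.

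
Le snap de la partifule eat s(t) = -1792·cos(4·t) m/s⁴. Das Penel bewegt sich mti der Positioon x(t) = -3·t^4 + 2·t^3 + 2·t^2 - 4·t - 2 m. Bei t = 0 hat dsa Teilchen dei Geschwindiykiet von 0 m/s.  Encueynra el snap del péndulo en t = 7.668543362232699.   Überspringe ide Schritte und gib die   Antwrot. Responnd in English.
The snap at t = 7.668543362232699 is s = -72.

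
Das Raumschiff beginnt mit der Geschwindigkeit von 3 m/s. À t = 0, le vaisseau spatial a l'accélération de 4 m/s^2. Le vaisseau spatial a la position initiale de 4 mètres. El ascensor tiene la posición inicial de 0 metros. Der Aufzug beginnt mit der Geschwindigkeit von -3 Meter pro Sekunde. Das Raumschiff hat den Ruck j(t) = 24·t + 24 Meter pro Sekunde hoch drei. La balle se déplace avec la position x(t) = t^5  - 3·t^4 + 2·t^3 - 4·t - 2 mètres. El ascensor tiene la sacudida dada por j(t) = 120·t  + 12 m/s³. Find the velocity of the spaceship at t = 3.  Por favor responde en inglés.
Starting from jerk j(t) = 24·t + 24, we take 2 antiderivatives. Taking ∫j(t)dt and applying a(0) = 4, we find a(t) = 12·t^2 + 24·t + 4. The integral of acceleration, with v(0) = 3, gives velocity: v(t) = 4·t^3 + 12·t^2 + 4·t + 3. From the given velocity equation v(t) = 4·t^3 + 12·t^2 + 4·t + 3, we substitute t = 3 to get v = 231.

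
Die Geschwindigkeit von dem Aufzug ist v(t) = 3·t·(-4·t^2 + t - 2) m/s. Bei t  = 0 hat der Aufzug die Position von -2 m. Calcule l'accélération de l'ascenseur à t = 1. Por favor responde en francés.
En partant de la vitesse v(t) = 3·t·(-4·t^2 + t - 2), nous prenons 1 dérivée. En prenant d/dt de v(t), nous trouvons a(t) = -12·t^2 + 3·t·(1 - 8·t) + 3·t - 6. En utilisant a(t) = -12·t^2 + 3·t·(1 - 8·t) + 3·t - 6 et en substituant t = 1, nous trouvons a = -36.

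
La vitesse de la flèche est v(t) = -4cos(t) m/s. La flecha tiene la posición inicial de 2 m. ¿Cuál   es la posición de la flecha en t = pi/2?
Necesitamos integrar nuestra ecuación de la velocidad v(t) = -4·cos(t) 1 vez. La integral de la velocidad, con x(0) = 2, da la posición: x(t) = 2 - 4·sin(t). Usando x(t) = 2 - 4·sin(t) y sustituyendo t = pi/2, encontramos x = -2.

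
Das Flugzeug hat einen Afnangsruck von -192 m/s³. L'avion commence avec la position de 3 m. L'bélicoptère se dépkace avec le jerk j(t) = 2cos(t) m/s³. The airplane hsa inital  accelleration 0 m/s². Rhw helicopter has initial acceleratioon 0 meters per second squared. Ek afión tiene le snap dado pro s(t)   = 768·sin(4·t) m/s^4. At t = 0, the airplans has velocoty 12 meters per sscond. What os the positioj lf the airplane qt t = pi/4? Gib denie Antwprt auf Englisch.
We must find the integral of our snap equation s(t) = 768·sin(4·t) 4 times. Integrating snap and using the initial condition j(0) = -192, we get j(t) = -192·cos(4·t). The integral of jerk, with a(0) = 0, gives acceleration: a(t) = -48·sin(4·t). The integral of acceleration, with v(0) = 12, gives velocity: v(t) = 12·cos(4·t). Taking ∫v(t)dt and applying x(0) = 3, we find x(t) = 3·sin(4·t) + 3. From the given position equation x(t) = 3·sin(4·t) + 3, we substitute t = pi/4 to get x = 3.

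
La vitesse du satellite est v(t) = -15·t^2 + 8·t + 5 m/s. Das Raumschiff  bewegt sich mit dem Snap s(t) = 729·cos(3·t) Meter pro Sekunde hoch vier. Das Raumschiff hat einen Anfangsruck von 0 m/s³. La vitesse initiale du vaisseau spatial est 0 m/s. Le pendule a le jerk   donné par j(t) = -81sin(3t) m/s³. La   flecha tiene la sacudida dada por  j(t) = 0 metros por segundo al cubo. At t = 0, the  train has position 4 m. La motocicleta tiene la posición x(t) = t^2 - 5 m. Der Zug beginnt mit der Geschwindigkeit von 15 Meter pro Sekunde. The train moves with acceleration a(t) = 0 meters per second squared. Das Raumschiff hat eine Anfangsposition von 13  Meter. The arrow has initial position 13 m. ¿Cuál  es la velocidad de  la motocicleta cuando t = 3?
Debemos derivar nuestra ecuación de la posición x(t) = t^2 - 5 1 vez. La derivada de la posición da la velocidad: v(t) = 2·t. De la ecuación de la velocidad v(t) = 2·t, sustituimos t = 3 para obtener v = 6.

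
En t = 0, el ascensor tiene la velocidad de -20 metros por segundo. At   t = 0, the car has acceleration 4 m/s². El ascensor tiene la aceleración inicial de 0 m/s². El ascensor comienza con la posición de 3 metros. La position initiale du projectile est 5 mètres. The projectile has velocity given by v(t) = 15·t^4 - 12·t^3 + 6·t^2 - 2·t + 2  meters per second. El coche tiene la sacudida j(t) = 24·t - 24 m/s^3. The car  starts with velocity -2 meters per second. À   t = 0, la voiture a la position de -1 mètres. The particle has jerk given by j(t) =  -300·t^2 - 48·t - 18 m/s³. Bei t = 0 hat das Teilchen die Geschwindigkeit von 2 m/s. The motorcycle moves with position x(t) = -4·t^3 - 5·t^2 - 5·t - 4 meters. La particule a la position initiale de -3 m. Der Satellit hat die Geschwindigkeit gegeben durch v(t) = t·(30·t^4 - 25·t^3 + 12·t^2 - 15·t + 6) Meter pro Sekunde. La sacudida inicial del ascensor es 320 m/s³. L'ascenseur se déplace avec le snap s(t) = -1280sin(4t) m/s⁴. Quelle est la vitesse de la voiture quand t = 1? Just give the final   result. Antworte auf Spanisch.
v(1) = -6.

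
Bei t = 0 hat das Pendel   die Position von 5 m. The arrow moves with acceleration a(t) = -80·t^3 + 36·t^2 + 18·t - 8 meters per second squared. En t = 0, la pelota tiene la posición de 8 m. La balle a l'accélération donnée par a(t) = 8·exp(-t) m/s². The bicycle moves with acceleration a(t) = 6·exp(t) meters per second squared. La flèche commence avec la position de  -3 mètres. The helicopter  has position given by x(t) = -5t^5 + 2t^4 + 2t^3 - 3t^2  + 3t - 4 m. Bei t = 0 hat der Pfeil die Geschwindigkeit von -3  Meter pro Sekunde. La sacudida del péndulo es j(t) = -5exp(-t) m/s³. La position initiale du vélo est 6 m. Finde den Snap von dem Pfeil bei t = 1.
Um dies zu lösen, müssen wir 2 Ableitungen unserer Gleichung für die Beschleunigung a(t) = -80·t^3 + 36·t^2 + 18·t - 8 nehmen. Durch Ableiten von der Beschleunigung erhalten wir den Ruck: j(t) = -240·t^2 + 72·t + 18. Durch Ableiten von dem Ruck erhalten wir den Snap: s(t) = 72 - 480·t. Wir haben den Snap s(t) = 72 - 480·t. Durch Einsetzen von t = 1: s(1) = -408.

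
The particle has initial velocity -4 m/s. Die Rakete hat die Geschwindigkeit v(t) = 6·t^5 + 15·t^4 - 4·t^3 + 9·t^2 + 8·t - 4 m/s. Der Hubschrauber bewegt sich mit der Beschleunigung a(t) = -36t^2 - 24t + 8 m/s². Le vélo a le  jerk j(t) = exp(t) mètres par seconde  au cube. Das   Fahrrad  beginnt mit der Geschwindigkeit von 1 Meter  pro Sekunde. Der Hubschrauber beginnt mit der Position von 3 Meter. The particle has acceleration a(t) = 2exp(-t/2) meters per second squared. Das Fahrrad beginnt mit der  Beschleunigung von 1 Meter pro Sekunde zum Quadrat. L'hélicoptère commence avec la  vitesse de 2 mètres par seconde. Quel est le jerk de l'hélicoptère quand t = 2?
Pour résoudre ceci, nous devons prendre 1 dérivée de notre équation de l'accélération a(t) = -36·t^2 - 24·t + 8. La dérivée de l'accélération donne le jerk: j(t) = -72·t - 24. En utilisant j(t) = -72·t - 24 et en substituant t = 2, nous trouvons j = -168.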